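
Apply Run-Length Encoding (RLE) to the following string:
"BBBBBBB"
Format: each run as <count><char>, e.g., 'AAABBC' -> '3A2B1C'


Scanning runs left to right:
  i=0: run of 'B' x 7 -> '7B'

RLE = 7B


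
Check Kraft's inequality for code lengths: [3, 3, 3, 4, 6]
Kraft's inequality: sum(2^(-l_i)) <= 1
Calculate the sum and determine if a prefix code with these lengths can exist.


Sum = 2^(-3) + 2^(-3) + 2^(-3) + 2^(-4) + 2^(-6)
    = 0.125 + 0.125 + 0.125 + 0.0625 + 0.015625
    = 29/64 = 0.453125
Since 0.453125 <= 1, Kraft's inequality IS satisfied.
A prefix code with these lengths CAN exist.

Kraft sum = 0.453125. Satisfied.


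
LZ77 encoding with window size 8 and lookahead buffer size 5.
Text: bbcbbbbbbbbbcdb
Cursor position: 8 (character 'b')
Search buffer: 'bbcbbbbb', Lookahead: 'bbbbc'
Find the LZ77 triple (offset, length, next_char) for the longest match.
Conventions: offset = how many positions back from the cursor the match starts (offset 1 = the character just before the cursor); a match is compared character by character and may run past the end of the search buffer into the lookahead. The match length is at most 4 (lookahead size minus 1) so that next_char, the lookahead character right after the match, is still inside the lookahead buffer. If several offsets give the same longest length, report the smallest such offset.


Try each offset into the search buffer:
  offset=1 (pos 7, char 'b'): match length 4
  offset=2 (pos 6, char 'b'): match length 4
  offset=3 (pos 5, char 'b'): match length 4
  offset=4 (pos 4, char 'b'): match length 4
  offset=5 (pos 3, char 'b'): match length 4
  offset=6 (pos 2, char 'c'): match length 0
  offset=7 (pos 1, char 'b'): match length 1
  offset=8 (pos 0, char 'b'): match length 2
Longest match has length 4, found at offsets 1, 2, 3, 4, 5; take the smallest, offset 1.
next_char = character at position 8 + 4 = 12 -> 'c'

Best match: offset=1, length=4 (matching 'bbbb' starting at position 7)
LZ77 triple: (1, 4, 'c')


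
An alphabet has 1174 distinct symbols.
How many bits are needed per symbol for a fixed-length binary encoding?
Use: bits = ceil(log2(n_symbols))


log2(1174) = 10.1972
Bracket: 2^10 = 1024 < 1174 <= 2^11 = 2048
So ceil(log2(1174)) = 11

bits = ceil(log2(1174)) = ceil(10.1972) = 11 bits


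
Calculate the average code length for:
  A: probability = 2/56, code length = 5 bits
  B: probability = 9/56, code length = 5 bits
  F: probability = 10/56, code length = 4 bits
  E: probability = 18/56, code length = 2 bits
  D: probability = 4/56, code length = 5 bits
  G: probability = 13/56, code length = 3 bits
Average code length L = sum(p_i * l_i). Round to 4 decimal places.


Weighted contributions p_i * l_i:
  A: (2/56) * 5 = 10/56
  B: (9/56) * 5 = 45/56
  F: (10/56) * 4 = 40/56
  E: (18/56) * 2 = 36/56
  D: (4/56) * 5 = 20/56
  G: (13/56) * 3 = 39/56
Sum = (10 + 45 + 40 + 36 + 20 + 39)/56 = 190/56

L = 190/56 = 3.3929 bits/symbol


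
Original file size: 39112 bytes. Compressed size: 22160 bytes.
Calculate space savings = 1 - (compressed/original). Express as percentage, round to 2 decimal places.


ratio = compressed/original = 22160/39112 = 0.566578
savings = 1 - ratio = 1 - 0.566578 = 0.433422
as a percentage: 0.433422 * 100 = 43.34%

Space savings = 1 - 22160/39112 = 43.34%


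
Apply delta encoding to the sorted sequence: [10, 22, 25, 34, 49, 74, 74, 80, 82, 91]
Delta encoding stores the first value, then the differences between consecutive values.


First value: 10
Deltas:
  22 - 10 = 12
  25 - 22 = 3
  34 - 25 = 9
  49 - 34 = 15
  74 - 49 = 25
  74 - 74 = 0
  80 - 74 = 6
  82 - 80 = 2
  91 - 82 = 9


Delta encoded: [10, 12, 3, 9, 15, 25, 0, 6, 2, 9]


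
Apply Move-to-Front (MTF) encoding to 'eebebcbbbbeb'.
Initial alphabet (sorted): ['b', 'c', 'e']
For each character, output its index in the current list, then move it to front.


MTF encoding:
'e': index 2 in ['b', 'c', 'e'] -> ['e', 'b', 'c']
'e': index 0 in ['e', 'b', 'c'] -> ['e', 'b', 'c']
'b': index 1 in ['e', 'b', 'c'] -> ['b', 'e', 'c']
'e': index 1 in ['b', 'e', 'c'] -> ['e', 'b', 'c']
'b': index 1 in ['e', 'b', 'c'] -> ['b', 'e', 'c']
'c': index 2 in ['b', 'e', 'c'] -> ['c', 'b', 'e']
'b': index 1 in ['c', 'b', 'e'] -> ['b', 'c', 'e']
'b': index 0 in ['b', 'c', 'e'] -> ['b', 'c', 'e']
'b': index 0 in ['b', 'c', 'e'] -> ['b', 'c', 'e']
'b': index 0 in ['b', 'c', 'e'] -> ['b', 'c', 'e']
'e': index 2 in ['b', 'c', 'e'] -> ['e', 'b', 'c']
'b': index 1 in ['e', 'b', 'c'] -> ['b', 'e', 'c']


Output: [2, 0, 1, 1, 1, 2, 1, 0, 0, 0, 2, 1]


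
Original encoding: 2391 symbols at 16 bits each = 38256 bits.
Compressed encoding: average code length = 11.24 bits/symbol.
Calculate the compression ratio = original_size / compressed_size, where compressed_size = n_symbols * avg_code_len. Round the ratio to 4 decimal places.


original_size = n_symbols * orig_bits = 2391 * 16 = 38256 bits
compressed_size = n_symbols * avg_code_len = 2391 * 11.24 = 26874.84 bits
ratio = original_size / compressed_size = 38256 / 26874.84 = 1.4235

Compression ratio = 1.4235


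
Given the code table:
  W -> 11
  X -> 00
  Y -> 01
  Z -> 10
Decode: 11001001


Decoding:
11 -> W
00 -> X
10 -> Z
01 -> Y


Result: WXZY


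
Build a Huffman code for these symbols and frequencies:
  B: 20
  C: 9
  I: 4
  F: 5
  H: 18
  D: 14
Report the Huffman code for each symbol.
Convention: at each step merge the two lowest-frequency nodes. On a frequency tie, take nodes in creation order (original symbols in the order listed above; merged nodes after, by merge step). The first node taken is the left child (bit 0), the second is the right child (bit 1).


Huffman tree construction:
Step 1: Merge I(4) + F(5) = 9
Step 2: Merge C(9) + (I+F)(9) = 18
Step 3: Merge D(14) + H(18) = 32
Step 4: Merge (C+(I+F))(18) + B(20) = 38
Step 5: Merge (D+H)(32) + ((C+(I+F))+B)(38) = 70
Read each symbol's code off the tree from the root (left child = 0, right child = 1).

Codes:
  B: 11 (length 2)
  C: 100 (length 3)
  I: 1010 (length 4)
  F: 1011 (length 4)
  H: 01 (length 2)
  D: 00 (length 2)
Average code length: 167/70 = 2.3857 bits/symbol


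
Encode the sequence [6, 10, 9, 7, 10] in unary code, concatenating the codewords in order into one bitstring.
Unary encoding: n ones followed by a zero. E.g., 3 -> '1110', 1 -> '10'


Encode each number as n ones followed by a terminating 0:
  6 -> 1111110 (7 bits)
  10 -> 11111111110 (11 bits)
  9 -> 1111111110 (10 bits)
  7 -> 11111110 (8 bits)
  10 -> 11111111110 (11 bits)
Total length = 7 + 11 + 10 + 8 + 11 = 47 bits.

Unary([6, 10, 9, 7, 10]) = 11111101111111111011111111101111111011111111110 (47 bits)


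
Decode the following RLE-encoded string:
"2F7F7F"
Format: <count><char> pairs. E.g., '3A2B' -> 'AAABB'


Expanding each <count><char> pair:
  2F -> 'FF'
  7F -> 'FFFFFFF'
  7F -> 'FFFFFFF'

Decoded = FFFFFFFFFFFFFFFF


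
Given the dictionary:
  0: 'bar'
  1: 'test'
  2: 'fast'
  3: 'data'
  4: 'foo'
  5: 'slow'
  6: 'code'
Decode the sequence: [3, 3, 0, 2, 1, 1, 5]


Look up each index in the dictionary:
  3 -> 'data'
  3 -> 'data'
  0 -> 'bar'
  2 -> 'fast'
  1 -> 'test'
  1 -> 'test'
  5 -> 'slow'

Decoded: "data data bar fast test test slow"


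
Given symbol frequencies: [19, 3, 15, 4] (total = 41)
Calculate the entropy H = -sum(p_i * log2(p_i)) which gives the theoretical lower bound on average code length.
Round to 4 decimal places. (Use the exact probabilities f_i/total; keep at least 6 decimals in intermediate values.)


Per-symbol terms -p_i * log2(p_i) with p_i = f_i/41:
  p = 19/41 = 0.463415: log2(p) = -1.109624, -p*log2(p) = 0.514216
  p = 3/41 = 0.073171: log2(p) = -3.772590, -p*log2(p) = 0.276043
  p = 15/41 = 0.365854: log2(p) = -1.450661, -p*log2(p) = 0.530730
  p = 4/41 = 0.097561: log2(p) = -3.357552, -p*log2(p) = 0.327566
H = 0.514216 + 0.276043 + 0.530730 + 0.327566 = 1.648555

H = 1.6486 bits/symbol


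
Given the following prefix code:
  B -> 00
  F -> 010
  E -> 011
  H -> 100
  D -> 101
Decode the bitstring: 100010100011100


Decoding step by step:
Bits 100 -> H
Bits 010 -> F
Bits 100 -> H
Bits 011 -> E
Bits 100 -> H


Decoded message: HFHEH


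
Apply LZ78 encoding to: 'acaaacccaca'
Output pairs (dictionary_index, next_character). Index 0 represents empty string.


LZ78 encoding steps:
Dictionary: {0: ''}
Step 1: w='' (idx 0), next='a' -> output (0, 'a'), add 'a' as idx 1
Step 2: w='' (idx 0), next='c' -> output (0, 'c'), add 'c' as idx 2
Step 3: w='a' (idx 1), next='a' -> output (1, 'a'), add 'aa' as idx 3
Step 4: w='a' (idx 1), next='c' -> output (1, 'c'), add 'ac' as idx 4
Step 5: w='c' (idx 2), next='c' -> output (2, 'c'), add 'cc' as idx 5
Step 6: w='ac' (idx 4), next='a' -> output (4, 'a'), add 'aca' as idx 6


Encoded: [(0, 'a'), (0, 'c'), (1, 'a'), (1, 'c'), (2, 'c'), (4, 'a')]


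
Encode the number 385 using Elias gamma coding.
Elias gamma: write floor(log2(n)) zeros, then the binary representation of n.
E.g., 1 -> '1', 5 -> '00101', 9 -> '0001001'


num_bits = floor(log2(385)) + 1 = 9
leading_zeros = num_bits - 1 = 8
binary(385) = 110000001

Elias gamma(385) = '00000000' + '110000001' = 00000000110000001 (17 bits)


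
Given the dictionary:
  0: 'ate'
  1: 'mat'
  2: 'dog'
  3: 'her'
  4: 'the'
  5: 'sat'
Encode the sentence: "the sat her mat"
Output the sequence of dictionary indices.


Look up each word in the dictionary:
  'the' -> 4
  'sat' -> 5
  'her' -> 3
  'mat' -> 1

Encoded: [4, 5, 3, 1]


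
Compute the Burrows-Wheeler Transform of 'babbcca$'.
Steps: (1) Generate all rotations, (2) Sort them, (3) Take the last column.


Rotations (sorted):
  0: $babbcca -> last char: a
  1: a$babbcc -> last char: c
  2: abbcca$b -> last char: b
  3: babbcca$ -> last char: $
  4: bbcca$ba -> last char: a
  5: bcca$bab -> last char: b
  6: ca$babbc -> last char: c
  7: cca$babb -> last char: b


BWT = acb$abcb


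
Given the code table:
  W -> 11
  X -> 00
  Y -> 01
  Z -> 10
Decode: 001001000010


Decoding:
00 -> X
10 -> Z
01 -> Y
00 -> X
00 -> X
10 -> Z


Result: XZYXXZ


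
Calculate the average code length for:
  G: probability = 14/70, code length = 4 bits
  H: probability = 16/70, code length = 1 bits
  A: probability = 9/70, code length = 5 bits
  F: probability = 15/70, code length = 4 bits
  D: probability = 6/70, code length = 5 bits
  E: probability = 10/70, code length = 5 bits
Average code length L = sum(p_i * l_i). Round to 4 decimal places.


Weighted contributions p_i * l_i:
  G: (14/70) * 4 = 56/70
  H: (16/70) * 1 = 16/70
  A: (9/70) * 5 = 45/70
  F: (15/70) * 4 = 60/70
  D: (6/70) * 5 = 30/70
  E: (10/70) * 5 = 50/70
Sum = (56 + 16 + 45 + 60 + 30 + 50)/70 = 257/70

L = 257/70 = 3.6714 bits/symbol


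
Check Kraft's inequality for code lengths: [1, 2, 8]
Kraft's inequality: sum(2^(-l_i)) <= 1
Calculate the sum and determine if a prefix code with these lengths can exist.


Sum = 2^(-1) + 2^(-2) + 2^(-8)
    = 0.5 + 0.25 + 0.00390625
    = 193/256 = 0.75390625
Since 0.75390625 <= 1, Kraft's inequality IS satisfied.
A prefix code with these lengths CAN exist.

Kraft sum = 0.75390625. Satisfied.


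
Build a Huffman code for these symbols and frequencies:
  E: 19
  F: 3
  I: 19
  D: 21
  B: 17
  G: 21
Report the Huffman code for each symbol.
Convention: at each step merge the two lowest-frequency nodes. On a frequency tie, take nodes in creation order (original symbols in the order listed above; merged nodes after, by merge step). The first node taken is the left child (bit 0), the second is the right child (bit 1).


Huffman tree construction:
Step 1: Merge F(3) + B(17) = 20
Step 2: Merge E(19) + I(19) = 38
Step 3: Merge (F+B)(20) + D(21) = 41
Step 4: Merge G(21) + (E+I)(38) = 59
Step 5: Merge ((F+B)+D)(41) + (G+(E+I))(59) = 100
Read each symbol's code off the tree from the root (left child = 0, right child = 1).

Codes:
  E: 110 (length 3)
  F: 000 (length 3)
  I: 111 (length 3)
  D: 01 (length 2)
  B: 001 (length 3)
  G: 10 (length 2)
Average code length: 258/100 = 2.5800 bits/symbol


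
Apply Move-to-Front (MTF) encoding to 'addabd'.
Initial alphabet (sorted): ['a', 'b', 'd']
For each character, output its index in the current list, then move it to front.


MTF encoding:
'a': index 0 in ['a', 'b', 'd'] -> ['a', 'b', 'd']
'd': index 2 in ['a', 'b', 'd'] -> ['d', 'a', 'b']
'd': index 0 in ['d', 'a', 'b'] -> ['d', 'a', 'b']
'a': index 1 in ['d', 'a', 'b'] -> ['a', 'd', 'b']
'b': index 2 in ['a', 'd', 'b'] -> ['b', 'a', 'd']
'd': index 2 in ['b', 'a', 'd'] -> ['d', 'b', 'a']


Output: [0, 2, 0, 1, 2, 2]


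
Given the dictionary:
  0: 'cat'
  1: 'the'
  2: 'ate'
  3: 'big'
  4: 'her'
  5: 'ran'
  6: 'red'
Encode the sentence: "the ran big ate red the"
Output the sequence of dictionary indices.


Look up each word in the dictionary:
  'the' -> 1
  'ran' -> 5
  'big' -> 3
  'ate' -> 2
  'red' -> 6
  'the' -> 1

Encoded: [1, 5, 3, 2, 6, 1]


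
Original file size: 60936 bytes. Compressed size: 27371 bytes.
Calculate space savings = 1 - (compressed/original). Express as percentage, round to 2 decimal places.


ratio = compressed/original = 27371/60936 = 0.449176
savings = 1 - ratio = 1 - 0.449176 = 0.550824
as a percentage: 0.550824 * 100 = 55.08%

Space savings = 1 - 27371/60936 = 55.08%


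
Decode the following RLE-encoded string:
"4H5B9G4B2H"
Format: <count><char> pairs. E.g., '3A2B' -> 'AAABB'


Expanding each <count><char> pair:
  4H -> 'HHHH'
  5B -> 'BBBBB'
  9G -> 'GGGGGGGGG'
  4B -> 'BBBB'
  2H -> 'HH'

Decoded = HHHHBBBBBGGGGGGGGGBBBBHH


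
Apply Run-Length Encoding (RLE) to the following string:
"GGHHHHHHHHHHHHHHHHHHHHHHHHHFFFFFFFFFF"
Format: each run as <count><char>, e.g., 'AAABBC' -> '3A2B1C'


Scanning runs left to right:
  i=0: run of 'G' x 2 -> '2G'
  i=2: run of 'H' x 25 -> '25H'
  i=27: run of 'F' x 10 -> '10F'

RLE = 2G25H10F


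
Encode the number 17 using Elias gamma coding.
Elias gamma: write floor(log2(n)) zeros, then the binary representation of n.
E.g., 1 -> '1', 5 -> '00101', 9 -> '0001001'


num_bits = floor(log2(17)) + 1 = 5
leading_zeros = num_bits - 1 = 4
binary(17) = 10001

Elias gamma(17) = '0000' + '10001' = 000010001 (9 bits)


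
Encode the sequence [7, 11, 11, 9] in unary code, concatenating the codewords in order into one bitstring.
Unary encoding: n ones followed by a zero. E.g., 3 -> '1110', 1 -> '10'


Encode each number as n ones followed by a terminating 0:
  7 -> 11111110 (8 bits)
  11 -> 111111111110 (12 bits)
  11 -> 111111111110 (12 bits)
  9 -> 1111111110 (10 bits)
Total length = 8 + 12 + 12 + 10 = 42 bits.

Unary([7, 11, 11, 9]) = 111111101111111111101111111111101111111110 (42 bits)


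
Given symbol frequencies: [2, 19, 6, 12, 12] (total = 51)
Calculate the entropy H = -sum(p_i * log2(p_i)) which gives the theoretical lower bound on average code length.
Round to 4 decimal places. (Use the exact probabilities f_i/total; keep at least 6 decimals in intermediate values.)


Per-symbol terms -p_i * log2(p_i) with p_i = f_i/51:
  p = 2/51 = 0.039216: log2(p) = -4.672425, -p*log2(p) = 0.183232
  p = 19/51 = 0.372549: log2(p) = -1.424498, -p*log2(p) = 0.530695
  p = 6/51 = 0.117647: log2(p) = -3.087463, -p*log2(p) = 0.363231
  p = 12/51 = 0.235294: log2(p) = -2.087463, -p*log2(p) = 0.491168
  p = 12/51 = 0.235294: log2(p) = -2.087463, -p*log2(p) = 0.491168
H = 0.183232 + 0.530695 + 0.363231 + 0.491168 + 0.491168 = 2.059494

H = 2.0595 bits/symbol


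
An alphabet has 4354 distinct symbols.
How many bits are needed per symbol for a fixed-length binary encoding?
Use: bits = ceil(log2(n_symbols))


log2(4354) = 12.0881
Bracket: 2^12 = 4096 < 4354 <= 2^13 = 8192
So ceil(log2(4354)) = 13

bits = ceil(log2(4354)) = ceil(12.0881) = 13 bits


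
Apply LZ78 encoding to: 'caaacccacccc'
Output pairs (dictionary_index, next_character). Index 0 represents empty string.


LZ78 encoding steps:
Dictionary: {0: ''}
Step 1: w='' (idx 0), next='c' -> output (0, 'c'), add 'c' as idx 1
Step 2: w='' (idx 0), next='a' -> output (0, 'a'), add 'a' as idx 2
Step 3: w='a' (idx 2), next='a' -> output (2, 'a'), add 'aa' as idx 3
Step 4: w='c' (idx 1), next='c' -> output (1, 'c'), add 'cc' as idx 4
Step 5: w='c' (idx 1), next='a' -> output (1, 'a'), add 'ca' as idx 5
Step 6: w='cc' (idx 4), next='c' -> output (4, 'c'), add 'ccc' as idx 6
Step 7: w='c' (idx 1), end of input -> output (1, '')


Encoded: [(0, 'c'), (0, 'a'), (2, 'a'), (1, 'c'), (1, 'a'), (4, 'c'), (1, '')]


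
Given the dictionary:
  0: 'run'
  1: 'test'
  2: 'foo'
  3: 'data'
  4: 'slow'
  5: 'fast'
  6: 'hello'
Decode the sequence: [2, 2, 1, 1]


Look up each index in the dictionary:
  2 -> 'foo'
  2 -> 'foo'
  1 -> 'test'
  1 -> 'test'

Decoded: "foo foo test test"


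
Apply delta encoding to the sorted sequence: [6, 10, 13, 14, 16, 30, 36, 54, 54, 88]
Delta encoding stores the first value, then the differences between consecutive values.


First value: 6
Deltas:
  10 - 6 = 4
  13 - 10 = 3
  14 - 13 = 1
  16 - 14 = 2
  30 - 16 = 14
  36 - 30 = 6
  54 - 36 = 18
  54 - 54 = 0
  88 - 54 = 34


Delta encoded: [6, 4, 3, 1, 2, 14, 6, 18, 0, 34]


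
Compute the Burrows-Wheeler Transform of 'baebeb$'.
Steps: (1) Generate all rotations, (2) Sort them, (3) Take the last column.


Rotations (sorted):
  0: $baebeb -> last char: b
  1: aebeb$b -> last char: b
  2: b$baebe -> last char: e
  3: baebeb$ -> last char: $
  4: beb$bae -> last char: e
  5: eb$baeb -> last char: b
  6: ebeb$ba -> last char: a


BWT = bbe$eba


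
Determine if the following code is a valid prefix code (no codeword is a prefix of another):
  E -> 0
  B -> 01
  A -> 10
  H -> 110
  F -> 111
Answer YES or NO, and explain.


Checking each pair (does one codeword prefix another?):
  E='0' vs B='01': prefix -- VIOLATION

NO -- this is NOT a valid prefix code. E (0) is a prefix of B (01).


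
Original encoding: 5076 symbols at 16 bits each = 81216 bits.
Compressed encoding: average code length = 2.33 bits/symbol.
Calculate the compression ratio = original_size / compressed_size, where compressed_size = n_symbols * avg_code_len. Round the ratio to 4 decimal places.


original_size = n_symbols * orig_bits = 5076 * 16 = 81216 bits
compressed_size = n_symbols * avg_code_len = 5076 * 2.33 = 11827.08 bits
ratio = original_size / compressed_size = 81216 / 11827.08 = 6.867

Compression ratio = 6.867


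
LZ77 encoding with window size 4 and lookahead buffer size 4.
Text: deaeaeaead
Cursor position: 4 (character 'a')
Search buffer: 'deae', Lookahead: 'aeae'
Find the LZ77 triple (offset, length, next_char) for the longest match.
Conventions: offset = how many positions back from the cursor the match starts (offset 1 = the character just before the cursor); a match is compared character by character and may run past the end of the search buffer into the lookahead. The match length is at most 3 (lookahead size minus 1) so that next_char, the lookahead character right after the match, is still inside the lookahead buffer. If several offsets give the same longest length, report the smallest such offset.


Try each offset into the search buffer:
  offset=1 (pos 3, char 'e'): match length 0
  offset=2 (pos 2, char 'a'): match length 3
  offset=3 (pos 1, char 'e'): match length 0
  offset=4 (pos 0, char 'd'): match length 0
Longest match has length 3 at offset 2.
next_char = character at position 4 + 3 = 7 -> 'e'

Best match: offset=2, length=3 (matching 'aea' starting at position 2)
LZ77 triple: (2, 3, 'e')


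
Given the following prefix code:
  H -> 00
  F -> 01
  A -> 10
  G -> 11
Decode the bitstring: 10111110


Decoding step by step:
Bits 10 -> A
Bits 11 -> G
Bits 11 -> G
Bits 10 -> A


Decoded message: AGGA


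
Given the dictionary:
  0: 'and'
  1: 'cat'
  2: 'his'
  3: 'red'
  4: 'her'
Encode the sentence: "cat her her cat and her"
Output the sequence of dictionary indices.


Look up each word in the dictionary:
  'cat' -> 1
  'her' -> 4
  'her' -> 4
  'cat' -> 1
  'and' -> 0
  'her' -> 4

Encoded: [1, 4, 4, 1, 0, 4]


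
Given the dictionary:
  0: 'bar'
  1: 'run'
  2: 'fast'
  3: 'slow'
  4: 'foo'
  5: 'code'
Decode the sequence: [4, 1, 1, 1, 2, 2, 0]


Look up each index in the dictionary:
  4 -> 'foo'
  1 -> 'run'
  1 -> 'run'
  1 -> 'run'
  2 -> 'fast'
  2 -> 'fast'
  0 -> 'bar'

Decoded: "foo run run run fast fast bar"


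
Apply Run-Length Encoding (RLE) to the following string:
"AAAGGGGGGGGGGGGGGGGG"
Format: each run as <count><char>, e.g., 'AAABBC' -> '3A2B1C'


Scanning runs left to right:
  i=0: run of 'A' x 3 -> '3A'
  i=3: run of 'G' x 17 -> '17G'

RLE = 3A17G


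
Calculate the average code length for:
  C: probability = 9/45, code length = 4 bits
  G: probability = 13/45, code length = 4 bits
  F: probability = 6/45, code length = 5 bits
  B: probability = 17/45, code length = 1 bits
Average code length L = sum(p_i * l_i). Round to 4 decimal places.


Weighted contributions p_i * l_i:
  C: (9/45) * 4 = 36/45
  G: (13/45) * 4 = 52/45
  F: (6/45) * 5 = 30/45
  B: (17/45) * 1 = 17/45
Sum = (36 + 52 + 30 + 17)/45 = 135/45

L = 135/45 = 3.0000 bits/symbol


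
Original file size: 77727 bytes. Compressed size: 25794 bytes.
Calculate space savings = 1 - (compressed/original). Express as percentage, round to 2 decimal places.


ratio = compressed/original = 25794/77727 = 0.331854
savings = 1 - ratio = 1 - 0.331854 = 0.668146
as a percentage: 0.668146 * 100 = 66.81%

Space savings = 1 - 25794/77727 = 66.81%


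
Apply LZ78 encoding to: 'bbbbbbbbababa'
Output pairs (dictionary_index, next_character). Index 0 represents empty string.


LZ78 encoding steps:
Dictionary: {0: ''}
Step 1: w='' (idx 0), next='b' -> output (0, 'b'), add 'b' as idx 1
Step 2: w='b' (idx 1), next='b' -> output (1, 'b'), add 'bb' as idx 2
Step 3: w='bb' (idx 2), next='b' -> output (2, 'b'), add 'bbb' as idx 3
Step 4: w='bb' (idx 2), next='a' -> output (2, 'a'), add 'bba' as idx 4
Step 5: w='b' (idx 1), next='a' -> output (1, 'a'), add 'ba' as idx 5
Step 6: w='ba' (idx 5), end of input -> output (5, '')


Encoded: [(0, 'b'), (1, 'b'), (2, 'b'), (2, 'a'), (1, 'a'), (5, '')]


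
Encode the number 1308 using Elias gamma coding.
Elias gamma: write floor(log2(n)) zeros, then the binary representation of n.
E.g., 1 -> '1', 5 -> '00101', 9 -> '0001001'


num_bits = floor(log2(1308)) + 1 = 11
leading_zeros = num_bits - 1 = 10
binary(1308) = 10100011100

Elias gamma(1308) = '0000000000' + '10100011100' = 000000000010100011100 (21 bits)


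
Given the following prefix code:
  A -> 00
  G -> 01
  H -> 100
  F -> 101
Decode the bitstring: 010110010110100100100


Decoding step by step:
Bits 01 -> G
Bits 01 -> G
Bits 100 -> H
Bits 101 -> F
Bits 101 -> F
Bits 00 -> A
Bits 100 -> H
Bits 100 -> H


Decoded message: GGHFFAHH


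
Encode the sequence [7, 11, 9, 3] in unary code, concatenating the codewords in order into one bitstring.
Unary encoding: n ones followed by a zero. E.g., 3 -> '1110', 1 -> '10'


Encode each number as n ones followed by a terminating 0:
  7 -> 11111110 (8 bits)
  11 -> 111111111110 (12 bits)
  9 -> 1111111110 (10 bits)
  3 -> 1110 (4 bits)
Total length = 8 + 12 + 10 + 4 = 34 bits.

Unary([7, 11, 9, 3]) = 1111111011111111111011111111101110 (34 bits)


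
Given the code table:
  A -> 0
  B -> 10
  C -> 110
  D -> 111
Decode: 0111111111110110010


Decoding:
0 -> A
111 -> D
111 -> D
111 -> D
110 -> C
110 -> C
0 -> A
10 -> B


Result: ADDDCCAB


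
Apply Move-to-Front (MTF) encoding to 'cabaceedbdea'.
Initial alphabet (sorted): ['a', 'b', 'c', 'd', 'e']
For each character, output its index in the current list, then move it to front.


MTF encoding:
'c': index 2 in ['a', 'b', 'c', 'd', 'e'] -> ['c', 'a', 'b', 'd', 'e']
'a': index 1 in ['c', 'a', 'b', 'd', 'e'] -> ['a', 'c', 'b', 'd', 'e']
'b': index 2 in ['a', 'c', 'b', 'd', 'e'] -> ['b', 'a', 'c', 'd', 'e']
'a': index 1 in ['b', 'a', 'c', 'd', 'e'] -> ['a', 'b', 'c', 'd', 'e']
'c': index 2 in ['a', 'b', 'c', 'd', 'e'] -> ['c', 'a', 'b', 'd', 'e']
'e': index 4 in ['c', 'a', 'b', 'd', 'e'] -> ['e', 'c', 'a', 'b', 'd']
'e': index 0 in ['e', 'c', 'a', 'b', 'd'] -> ['e', 'c', 'a', 'b', 'd']
'd': index 4 in ['e', 'c', 'a', 'b', 'd'] -> ['d', 'e', 'c', 'a', 'b']
'b': index 4 in ['d', 'e', 'c', 'a', 'b'] -> ['b', 'd', 'e', 'c', 'a']
'd': index 1 in ['b', 'd', 'e', 'c', 'a'] -> ['d', 'b', 'e', 'c', 'a']
'e': index 2 in ['d', 'b', 'e', 'c', 'a'] -> ['e', 'd', 'b', 'c', 'a']
'a': index 4 in ['e', 'd', 'b', 'c', 'a'] -> ['a', 'e', 'd', 'b', 'c']


Output: [2, 1, 2, 1, 2, 4, 0, 4, 4, 1, 2, 4]


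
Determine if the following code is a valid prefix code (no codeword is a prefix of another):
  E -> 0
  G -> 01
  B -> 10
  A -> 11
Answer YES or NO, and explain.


Checking each pair (does one codeword prefix another?):
  E='0' vs G='01': prefix -- VIOLATION

NO -- this is NOT a valid prefix code. E (0) is a prefix of G (01).


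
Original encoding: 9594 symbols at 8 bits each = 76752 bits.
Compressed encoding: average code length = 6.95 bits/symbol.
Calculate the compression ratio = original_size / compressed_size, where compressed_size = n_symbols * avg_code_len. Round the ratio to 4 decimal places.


original_size = n_symbols * orig_bits = 9594 * 8 = 76752 bits
compressed_size = n_symbols * avg_code_len = 9594 * 6.95 = 66678.3 bits
ratio = original_size / compressed_size = 76752 / 66678.3 = 1.1511

Compression ratio = 1.1511


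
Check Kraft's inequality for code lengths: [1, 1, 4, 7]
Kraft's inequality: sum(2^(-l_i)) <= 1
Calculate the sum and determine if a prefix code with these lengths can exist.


Sum = 2^(-1) + 2^(-1) + 2^(-4) + 2^(-7)
    = 0.5 + 0.5 + 0.0625 + 0.0078125
    = 137/128 = 1.0703125
Since 1.0703125 > 1, Kraft's inequality is NOT satisfied.
A prefix code with these lengths CANNOT exist.

Kraft sum = 1.0703125. Not satisfied.


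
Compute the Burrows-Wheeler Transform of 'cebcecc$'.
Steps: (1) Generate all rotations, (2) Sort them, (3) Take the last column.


Rotations (sorted):
  0: $cebcecc -> last char: c
  1: bcecc$ce -> last char: e
  2: c$cebcec -> last char: c
  3: cc$cebce -> last char: e
  4: cebcecc$ -> last char: $
  5: cecc$ceb -> last char: b
  6: ebcecc$c -> last char: c
  7: ecc$cebc -> last char: c


BWT = cece$bcc


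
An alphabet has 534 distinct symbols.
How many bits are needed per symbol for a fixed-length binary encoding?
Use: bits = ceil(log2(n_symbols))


log2(534) = 9.0607
Bracket: 2^9 = 512 < 534 <= 2^10 = 1024
So ceil(log2(534)) = 10

bits = ceil(log2(534)) = ceil(9.0607) = 10 bits


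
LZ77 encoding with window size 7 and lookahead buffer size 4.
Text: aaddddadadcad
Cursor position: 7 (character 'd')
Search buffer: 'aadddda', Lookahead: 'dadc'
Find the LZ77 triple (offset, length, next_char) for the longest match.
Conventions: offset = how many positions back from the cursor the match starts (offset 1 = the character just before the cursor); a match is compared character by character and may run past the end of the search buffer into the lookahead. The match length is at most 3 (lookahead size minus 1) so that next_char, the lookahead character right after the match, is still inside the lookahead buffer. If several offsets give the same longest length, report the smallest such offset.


Try each offset into the search buffer:
  offset=1 (pos 6, char 'a'): match length 0
  offset=2 (pos 5, char 'd'): match length 3
  offset=3 (pos 4, char 'd'): match length 1
  offset=4 (pos 3, char 'd'): match length 1
  offset=5 (pos 2, char 'd'): match length 1
  offset=6 (pos 1, char 'a'): match length 0
  offset=7 (pos 0, char 'a'): match length 0
Longest match has length 3 at offset 2.
next_char = character at position 7 + 3 = 10 -> 'c'

Best match: offset=2, length=3 (matching 'dad' starting at position 5)
LZ77 triple: (2, 3, 'c')


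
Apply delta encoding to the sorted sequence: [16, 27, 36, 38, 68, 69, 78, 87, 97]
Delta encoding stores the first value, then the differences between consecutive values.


First value: 16
Deltas:
  27 - 16 = 11
  36 - 27 = 9
  38 - 36 = 2
  68 - 38 = 30
  69 - 68 = 1
  78 - 69 = 9
  87 - 78 = 9
  97 - 87 = 10


Delta encoded: [16, 11, 9, 2, 30, 1, 9, 9, 10]


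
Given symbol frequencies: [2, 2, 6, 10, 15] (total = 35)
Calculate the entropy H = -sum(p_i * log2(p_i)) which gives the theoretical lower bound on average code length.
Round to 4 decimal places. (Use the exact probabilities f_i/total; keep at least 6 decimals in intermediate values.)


Per-symbol terms -p_i * log2(p_i) with p_i = f_i/35:
  p = 2/35 = 0.057143: log2(p) = -4.129283, -p*log2(p) = 0.235959
  p = 2/35 = 0.057143: log2(p) = -4.129283, -p*log2(p) = 0.235959
  p = 6/35 = 0.171429: log2(p) = -2.544321, -p*log2(p) = 0.436169
  p = 10/35 = 0.285714: log2(p) = -1.807355, -p*log2(p) = 0.516387
  p = 15/35 = 0.428571: log2(p) = -1.222392, -p*log2(p) = 0.523882
H = 0.235959 + 0.235959 + 0.436169 + 0.516387 + 0.523882 = 1.948356

H = 1.9484 bits/symbol


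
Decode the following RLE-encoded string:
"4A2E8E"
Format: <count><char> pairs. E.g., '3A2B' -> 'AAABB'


Expanding each <count><char> pair:
  4A -> 'AAAA'
  2E -> 'EE'
  8E -> 'EEEEEEEE'

Decoded = AAAAEEEEEEEEEE


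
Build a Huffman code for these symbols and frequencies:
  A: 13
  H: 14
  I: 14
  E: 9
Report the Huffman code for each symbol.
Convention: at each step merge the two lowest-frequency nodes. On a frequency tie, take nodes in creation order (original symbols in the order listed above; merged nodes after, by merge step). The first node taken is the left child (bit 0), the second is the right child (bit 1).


Huffman tree construction:
Step 1: Merge E(9) + A(13) = 22
Step 2: Merge H(14) + I(14) = 28
Step 3: Merge (E+A)(22) + (H+I)(28) = 50
Read each symbol's code off the tree from the root (left child = 0, right child = 1).

Codes:
  A: 01 (length 2)
  H: 10 (length 2)
  I: 11 (length 2)
  E: 00 (length 2)
Average code length: 100/50 = 2.0000 bits/symbol


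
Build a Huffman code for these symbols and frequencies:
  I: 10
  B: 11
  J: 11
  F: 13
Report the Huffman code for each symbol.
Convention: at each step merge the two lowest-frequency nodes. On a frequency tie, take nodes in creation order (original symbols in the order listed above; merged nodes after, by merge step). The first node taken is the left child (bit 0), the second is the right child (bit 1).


Huffman tree construction:
Step 1: Merge I(10) + B(11) = 21
Step 2: Merge J(11) + F(13) = 24
Step 3: Merge (I+B)(21) + (J+F)(24) = 45
Read each symbol's code off the tree from the root (left child = 0, right child = 1).

Codes:
  I: 00 (length 2)
  B: 01 (length 2)
  J: 10 (length 2)
  F: 11 (length 2)
Average code length: 90/45 = 2.0000 bits/symbol


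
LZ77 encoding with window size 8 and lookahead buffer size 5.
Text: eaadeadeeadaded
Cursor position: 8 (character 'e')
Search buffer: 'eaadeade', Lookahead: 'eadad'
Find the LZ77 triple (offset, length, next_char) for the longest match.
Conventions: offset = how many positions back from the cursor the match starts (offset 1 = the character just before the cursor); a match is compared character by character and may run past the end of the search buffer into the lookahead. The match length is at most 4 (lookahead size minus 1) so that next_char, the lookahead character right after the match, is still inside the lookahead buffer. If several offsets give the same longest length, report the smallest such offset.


Try each offset into the search buffer:
  offset=1 (pos 7, char 'e'): match length 1
  offset=2 (pos 6, char 'd'): match length 0
  offset=3 (pos 5, char 'a'): match length 0
  offset=4 (pos 4, char 'e'): match length 3
  offset=5 (pos 3, char 'd'): match length 0
  offset=6 (pos 2, char 'a'): match length 0
  offset=7 (pos 1, char 'a'): match length 0
  offset=8 (pos 0, char 'e'): match length 2
Longest match has length 3 at offset 4.
next_char = character at position 8 + 3 = 11 -> 'a'

Best match: offset=4, length=3 (matching 'ead' starting at position 4)
LZ77 triple: (4, 3, 'a')


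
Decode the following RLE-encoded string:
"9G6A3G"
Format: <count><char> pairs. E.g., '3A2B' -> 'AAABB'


Expanding each <count><char> pair:
  9G -> 'GGGGGGGGG'
  6A -> 'AAAAAA'
  3G -> 'GGG'

Decoded = GGGGGGGGGAAAAAAGGG


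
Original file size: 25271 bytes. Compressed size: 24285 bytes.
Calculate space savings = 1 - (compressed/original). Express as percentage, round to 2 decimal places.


ratio = compressed/original = 24285/25271 = 0.960983
savings = 1 - ratio = 1 - 0.960983 = 0.039017
as a percentage: 0.039017 * 100 = 3.9%

Space savings = 1 - 24285/25271 = 3.9%


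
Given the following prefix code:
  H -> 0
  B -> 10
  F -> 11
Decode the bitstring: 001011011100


Decoding step by step:
Bits 0 -> H
Bits 0 -> H
Bits 10 -> B
Bits 11 -> F
Bits 0 -> H
Bits 11 -> F
Bits 10 -> B
Bits 0 -> H


Decoded message: HHBFHFBH


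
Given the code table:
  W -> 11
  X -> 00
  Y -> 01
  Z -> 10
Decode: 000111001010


Decoding:
00 -> X
01 -> Y
11 -> W
00 -> X
10 -> Z
10 -> Z


Result: XYWXZZ


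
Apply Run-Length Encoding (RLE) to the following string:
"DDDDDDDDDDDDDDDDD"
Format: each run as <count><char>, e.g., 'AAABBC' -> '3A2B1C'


Scanning runs left to right:
  i=0: run of 'D' x 17 -> '17D'

RLE = 17D


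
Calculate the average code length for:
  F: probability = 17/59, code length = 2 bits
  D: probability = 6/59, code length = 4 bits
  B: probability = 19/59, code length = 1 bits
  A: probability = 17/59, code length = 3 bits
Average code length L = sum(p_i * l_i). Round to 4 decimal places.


Weighted contributions p_i * l_i:
  F: (17/59) * 2 = 34/59
  D: (6/59) * 4 = 24/59
  B: (19/59) * 1 = 19/59
  A: (17/59) * 3 = 51/59
Sum = (34 + 24 + 19 + 51)/59 = 128/59

L = 128/59 = 2.1695 bits/symbol


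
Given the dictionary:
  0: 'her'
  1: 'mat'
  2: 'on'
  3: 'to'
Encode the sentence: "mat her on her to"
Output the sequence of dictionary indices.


Look up each word in the dictionary:
  'mat' -> 1
  'her' -> 0
  'on' -> 2
  'her' -> 0
  'to' -> 3

Encoded: [1, 0, 2, 0, 3]


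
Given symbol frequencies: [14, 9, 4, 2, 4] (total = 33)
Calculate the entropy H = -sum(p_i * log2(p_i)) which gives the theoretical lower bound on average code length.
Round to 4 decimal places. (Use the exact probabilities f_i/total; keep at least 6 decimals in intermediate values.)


Per-symbol terms -p_i * log2(p_i) with p_i = f_i/33:
  p = 14/33 = 0.424242: log2(p) = -1.237039, -p*log2(p) = 0.524805
  p = 9/33 = 0.272727: log2(p) = -1.874469, -p*log2(p) = 0.511219
  p = 4/33 = 0.121212: log2(p) = -3.044394, -p*log2(p) = 0.369017
  p = 2/33 = 0.060606: log2(p) = -4.044394, -p*log2(p) = 0.245115
  p = 4/33 = 0.121212: log2(p) = -3.044394, -p*log2(p) = 0.369017
H = 0.524805 + 0.511219 + 0.369017 + 0.245115 + 0.369017 = 2.019173

H = 2.0192 bits/symbol


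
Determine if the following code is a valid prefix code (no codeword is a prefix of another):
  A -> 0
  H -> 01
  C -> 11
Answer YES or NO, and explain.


Checking each pair (does one codeword prefix another?):
  A='0' vs H='01': prefix -- VIOLATION

NO -- this is NOT a valid prefix code. A (0) is a prefix of H (01).


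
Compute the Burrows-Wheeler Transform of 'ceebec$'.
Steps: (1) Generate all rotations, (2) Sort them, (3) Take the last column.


Rotations (sorted):
  0: $ceebec -> last char: c
  1: bec$cee -> last char: e
  2: c$ceebe -> last char: e
  3: ceebec$ -> last char: $
  4: ebec$ce -> last char: e
  5: ec$ceeb -> last char: b
  6: eebec$c -> last char: c


BWT = cee$ebc


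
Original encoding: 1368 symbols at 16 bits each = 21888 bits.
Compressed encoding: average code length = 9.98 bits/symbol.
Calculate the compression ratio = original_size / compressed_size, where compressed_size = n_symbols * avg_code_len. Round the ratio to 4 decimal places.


original_size = n_symbols * orig_bits = 1368 * 16 = 21888 bits
compressed_size = n_symbols * avg_code_len = 1368 * 9.98 = 13652.64 bits
ratio = original_size / compressed_size = 21888 / 13652.64 = 1.6032

Compression ratio = 1.6032


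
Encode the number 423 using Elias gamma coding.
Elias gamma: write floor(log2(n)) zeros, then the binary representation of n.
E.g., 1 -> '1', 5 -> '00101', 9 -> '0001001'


num_bits = floor(log2(423)) + 1 = 9
leading_zeros = num_bits - 1 = 8
binary(423) = 110100111

Elias gamma(423) = '00000000' + '110100111' = 00000000110100111 (17 bits)


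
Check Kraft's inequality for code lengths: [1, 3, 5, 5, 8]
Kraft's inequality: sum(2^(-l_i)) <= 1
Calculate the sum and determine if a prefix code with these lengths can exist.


Sum = 2^(-1) + 2^(-3) + 2^(-5) + 2^(-5) + 2^(-8)
    = 0.5 + 0.125 + 0.03125 + 0.03125 + 0.00390625
    = 177/256 = 0.69140625
Since 0.69140625 <= 1, Kraft's inequality IS satisfied.
A prefix code with these lengths CAN exist.

Kraft sum = 0.69140625. Satisfied.


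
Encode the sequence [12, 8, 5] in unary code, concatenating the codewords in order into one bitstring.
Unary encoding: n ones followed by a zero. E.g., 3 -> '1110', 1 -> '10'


Encode each number as n ones followed by a terminating 0:
  12 -> 1111111111110 (13 bits)
  8 -> 111111110 (9 bits)
  5 -> 111110 (6 bits)
Total length = 13 + 9 + 6 = 28 bits.

Unary([12, 8, 5]) = 1111111111110111111110111110 (28 bits)


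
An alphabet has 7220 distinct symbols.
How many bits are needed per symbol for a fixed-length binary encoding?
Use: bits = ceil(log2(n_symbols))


log2(7220) = 12.8178
Bracket: 2^12 = 4096 < 7220 <= 2^13 = 8192
So ceil(log2(7220)) = 13

bits = ceil(log2(7220)) = ceil(12.8178) = 13 bits


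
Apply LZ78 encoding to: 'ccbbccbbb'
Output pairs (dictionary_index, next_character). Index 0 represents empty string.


LZ78 encoding steps:
Dictionary: {0: ''}
Step 1: w='' (idx 0), next='c' -> output (0, 'c'), add 'c' as idx 1
Step 2: w='c' (idx 1), next='b' -> output (1, 'b'), add 'cb' as idx 2
Step 3: w='' (idx 0), next='b' -> output (0, 'b'), add 'b' as idx 3
Step 4: w='c' (idx 1), next='c' -> output (1, 'c'), add 'cc' as idx 4
Step 5: w='b' (idx 3), next='b' -> output (3, 'b'), add 'bb' as idx 5
Step 6: w='b' (idx 3), end of input -> output (3, '')


Encoded: [(0, 'c'), (1, 'b'), (0, 'b'), (1, 'c'), (3, 'b'), (3, '')]


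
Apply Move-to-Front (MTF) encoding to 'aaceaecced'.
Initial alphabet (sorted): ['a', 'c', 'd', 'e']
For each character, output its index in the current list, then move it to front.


MTF encoding:
'a': index 0 in ['a', 'c', 'd', 'e'] -> ['a', 'c', 'd', 'e']
'a': index 0 in ['a', 'c', 'd', 'e'] -> ['a', 'c', 'd', 'e']
'c': index 1 in ['a', 'c', 'd', 'e'] -> ['c', 'a', 'd', 'e']
'e': index 3 in ['c', 'a', 'd', 'e'] -> ['e', 'c', 'a', 'd']
'a': index 2 in ['e', 'c', 'a', 'd'] -> ['a', 'e', 'c', 'd']
'e': index 1 in ['a', 'e', 'c', 'd'] -> ['e', 'a', 'c', 'd']
'c': index 2 in ['e', 'a', 'c', 'd'] -> ['c', 'e', 'a', 'd']
'c': index 0 in ['c', 'e', 'a', 'd'] -> ['c', 'e', 'a', 'd']
'e': index 1 in ['c', 'e', 'a', 'd'] -> ['e', 'c', 'a', 'd']
'd': index 3 in ['e', 'c', 'a', 'd'] -> ['d', 'e', 'c', 'a']


Output: [0, 0, 1, 3, 2, 1, 2, 0, 1, 3]


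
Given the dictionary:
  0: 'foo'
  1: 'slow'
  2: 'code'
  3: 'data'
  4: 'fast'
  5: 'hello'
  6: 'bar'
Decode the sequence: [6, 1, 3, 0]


Look up each index in the dictionary:
  6 -> 'bar'
  1 -> 'slow'
  3 -> 'data'
  0 -> 'foo'

Decoded: "bar slow data foo"


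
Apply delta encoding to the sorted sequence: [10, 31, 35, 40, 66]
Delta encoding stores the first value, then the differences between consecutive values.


First value: 10
Deltas:
  31 - 10 = 21
  35 - 31 = 4
  40 - 35 = 5
  66 - 40 = 26


Delta encoded: [10, 21, 4, 5, 26]


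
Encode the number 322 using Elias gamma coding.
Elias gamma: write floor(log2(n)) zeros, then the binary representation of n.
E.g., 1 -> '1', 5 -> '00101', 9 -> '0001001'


num_bits = floor(log2(322)) + 1 = 9
leading_zeros = num_bits - 1 = 8
binary(322) = 101000010

Elias gamma(322) = '00000000' + '101000010' = 00000000101000010 (17 bits)


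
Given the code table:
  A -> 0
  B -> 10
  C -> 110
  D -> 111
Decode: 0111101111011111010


Decoding:
0 -> A
111 -> D
10 -> B
111 -> D
10 -> B
111 -> D
110 -> C
10 -> B


Result: ADBDBDCB
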